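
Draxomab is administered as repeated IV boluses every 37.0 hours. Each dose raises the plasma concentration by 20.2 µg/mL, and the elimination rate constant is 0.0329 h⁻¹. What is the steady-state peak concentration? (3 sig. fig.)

Fraction remaining after one interval: e^(−kτ) = e^(−0.03290 × 37.0) = 0.2960
R = 1 / (1 − 0.2960) = 1.421
Css,max = 20.2 × 1.421 ≈ 28.7 µg/mL

28.7 µg/mL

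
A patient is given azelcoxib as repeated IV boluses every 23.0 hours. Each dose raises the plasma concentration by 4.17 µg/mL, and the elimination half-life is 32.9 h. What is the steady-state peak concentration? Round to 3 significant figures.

k = ln 2 / 32.9 = 0.02107 h⁻¹
Fraction remaining after one interval: e^(−kτ) = e^(−0.02107 × 23.0) = 0.6160
R = 1 / (1 − 0.6160) = 2.604
Css,max = 4.17 × 2.604 ≈ 10.9 µg/mL

10.9 µg/mL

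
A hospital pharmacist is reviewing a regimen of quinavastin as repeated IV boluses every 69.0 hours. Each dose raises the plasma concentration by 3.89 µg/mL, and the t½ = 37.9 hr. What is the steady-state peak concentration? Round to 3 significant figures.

5.43 µg/mL

k = ln 2 / 37.9 = 0.01829 hr⁻¹
Fraction remaining after one interval: e^(−kτ) = e^(−0.01829 × 69.0) = 0.2831
R = 1 / (1 − 0.2831) = 1.395
Css,max = 3.89 × 1.395 ≈ 5.43 µg/mL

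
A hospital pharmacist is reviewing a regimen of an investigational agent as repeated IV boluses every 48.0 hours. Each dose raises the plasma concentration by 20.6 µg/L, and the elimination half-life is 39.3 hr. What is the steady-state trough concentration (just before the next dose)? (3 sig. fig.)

15.5 µg/L

k = ln 2 / 39.3 = 0.01764 hr⁻¹
Fraction remaining after one interval: e^(−kτ) = e^(−0.01764 × 48.0) = 0.4289
R = 1 / (1 − 0.4289) = 1.751
Css,max = 20.6 × 1.751 = 36.07 µg/L
Css,min = Css,max × e^(−kτ) = 36.07 × 0.4289 ≈ 15.5 µg/L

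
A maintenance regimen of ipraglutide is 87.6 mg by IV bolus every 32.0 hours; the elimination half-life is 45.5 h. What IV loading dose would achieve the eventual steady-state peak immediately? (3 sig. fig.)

k = ln 2 / 45.5 = 0.01523 h⁻¹
Accumulation ratio R = 1 / (1 − e^(−kτ)) = 1 / (1 − e^(−0.01523×32.0)) = 1 / (1 − 0.6142) = 2.592
Loading dose = maintenance dose × R = 87.6 × 2.592 ≈ 227 mg

227 mg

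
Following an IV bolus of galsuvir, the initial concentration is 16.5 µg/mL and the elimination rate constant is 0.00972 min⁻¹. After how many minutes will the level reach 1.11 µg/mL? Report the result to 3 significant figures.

C(t) = C₀ e^(−kt)  ⇒  t = ln(C₀/C) / k
t = ln(16.5/1.11) / 0.009720 = 2.699 / 0.009720 ≈ 278 minutes

278 minutes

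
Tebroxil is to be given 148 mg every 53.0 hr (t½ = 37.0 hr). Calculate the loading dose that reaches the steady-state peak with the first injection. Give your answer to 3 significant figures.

k = ln 2 / 37.0 = 0.01873 hr⁻¹
Accumulation ratio R = 1 / (1 − e^(−kτ)) = 1 / (1 − e^(−0.01873×53.0)) = 1 / (1 − 0.3705) = 1.589
Loading dose = maintenance dose × R = 148 × 1.589 ≈ 235 mg

235 mg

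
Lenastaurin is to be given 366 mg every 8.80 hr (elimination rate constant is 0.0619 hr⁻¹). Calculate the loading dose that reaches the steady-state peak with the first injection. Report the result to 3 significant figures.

871 mg

Accumulation ratio R = 1 / (1 − e^(−kτ)) = 1 / (1 − e^(−0.06190×8.80)) = 1 / (1 − 0.5800) = 2.381
Loading dose = maintenance dose × R = 366 × 2.381 ≈ 871 mg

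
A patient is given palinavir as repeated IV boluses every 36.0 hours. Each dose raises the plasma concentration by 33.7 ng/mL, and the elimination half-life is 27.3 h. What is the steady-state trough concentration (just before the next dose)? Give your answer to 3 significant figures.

22.6 ng/mL

k = ln 2 / 27.3 = 0.02539 h⁻¹
Fraction remaining after one interval: e^(−kτ) = e^(−0.02539 × 36.0) = 0.4009
R = 1 / (1 − 0.4009) = 1.669
Css,max = 33.7 × 1.669 = 56.25 ng/mL
Css,min = Css,max × e^(−kτ) = 56.25 × 0.4009 ≈ 22.6 ng/mL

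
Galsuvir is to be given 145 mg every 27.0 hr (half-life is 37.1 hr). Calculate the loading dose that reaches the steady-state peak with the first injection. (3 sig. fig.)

366 mg

k = ln 2 / 37.1 = 0.01868 hr⁻¹
Accumulation ratio R = 1 / (1 − e^(−kτ)) = 1 / (1 − e^(−0.01868×27.0)) = 1 / (1 − 0.6038) = 2.524
Loading dose = maintenance dose × R = 145 × 2.524 ≈ 366 mg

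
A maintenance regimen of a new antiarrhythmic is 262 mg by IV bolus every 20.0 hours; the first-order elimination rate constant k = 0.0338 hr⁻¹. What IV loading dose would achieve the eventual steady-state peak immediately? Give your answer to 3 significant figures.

Accumulation ratio R = 1 / (1 − e^(−kτ)) = 1 / (1 − e^(−0.03380×20.0)) = 1 / (1 − 0.5086) = 2.035
Loading dose = maintenance dose × R = 262 × 2.035 ≈ 533 mg

533 mg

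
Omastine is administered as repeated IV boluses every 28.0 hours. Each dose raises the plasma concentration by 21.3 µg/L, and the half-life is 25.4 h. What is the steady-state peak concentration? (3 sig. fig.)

k = ln 2 / 25.4 = 0.02729 h⁻¹
Fraction remaining after one interval: e^(−kτ) = e^(−0.02729 × 28.0) = 0.4658
R = 1 / (1 − 0.4658) = 1.872
Css,max = 21.3 × 1.872 ≈ 39.9 µg/L

39.9 µg/L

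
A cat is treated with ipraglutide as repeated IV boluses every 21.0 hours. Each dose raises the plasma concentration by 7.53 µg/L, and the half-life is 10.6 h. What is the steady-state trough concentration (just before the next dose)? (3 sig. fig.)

k = ln 2 / 10.6 = 0.06539 h⁻¹
Fraction remaining after one interval: e^(−kτ) = e^(−0.06539 × 21.0) = 0.2533
R = 1 / (1 − 0.2533) = 1.339
Css,max = 7.53 × 1.339 = 10.08 µg/L
Css,min = Css,max × e^(−kτ) = 10.08 × 0.2533 ≈ 2.55 µg/L

2.55 µg/L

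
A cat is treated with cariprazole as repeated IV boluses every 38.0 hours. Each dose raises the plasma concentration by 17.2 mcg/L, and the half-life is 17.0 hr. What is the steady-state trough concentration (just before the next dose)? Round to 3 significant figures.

k = ln 2 / 17.0 = 0.04077 hr⁻¹
Fraction remaining after one interval: e^(−kτ) = e^(−0.04077 × 38.0) = 0.2124
R = 1 / (1 − 0.2124) = 1.270
Css,max = 17.2 × 1.270 = 21.84 mcg/L
Css,min = Css,max × e^(−kτ) = 21.84 × 0.2124 ≈ 4.64 mcg/L

4.64 mcg/L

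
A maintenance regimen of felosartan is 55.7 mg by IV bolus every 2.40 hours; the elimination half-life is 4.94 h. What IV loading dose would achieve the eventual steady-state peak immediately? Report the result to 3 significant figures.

195 mg

k = ln 2 / 4.94 = 0.1403 h⁻¹
Accumulation ratio R = 1 / (1 − e^(−kτ)) = 1 / (1 − e^(−0.1403×2.40)) = 1 / (1 − 0.7141) = 3.498
Loading dose = maintenance dose × R = 55.7 × 3.498 ≈ 195 mg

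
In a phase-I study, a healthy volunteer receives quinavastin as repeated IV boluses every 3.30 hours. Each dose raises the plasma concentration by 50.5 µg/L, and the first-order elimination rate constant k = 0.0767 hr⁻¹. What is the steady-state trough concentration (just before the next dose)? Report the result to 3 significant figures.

175 µg/L

Fraction remaining after one interval: e^(−kτ) = e^(−0.07670 × 3.30) = 0.7764
R = 1 / (1 − 0.7764) = 4.472
Css,max = 50.5 × 4.472 = 225.8 µg/L
Css,min = Css,max × e^(−kτ) = 225.8 × 0.7764 ≈ 175 µg/L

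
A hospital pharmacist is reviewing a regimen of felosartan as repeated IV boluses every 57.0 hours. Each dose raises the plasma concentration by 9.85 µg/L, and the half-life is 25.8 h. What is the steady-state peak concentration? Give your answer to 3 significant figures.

12.6 µg/L

k = ln 2 / 25.8 = 0.02687 h⁻¹
Fraction remaining after one interval: e^(−kτ) = e^(−0.02687 × 57.0) = 0.2162
R = 1 / (1 − 0.2162) = 1.276
Css,max = 9.85 × 1.276 ≈ 12.6 µg/L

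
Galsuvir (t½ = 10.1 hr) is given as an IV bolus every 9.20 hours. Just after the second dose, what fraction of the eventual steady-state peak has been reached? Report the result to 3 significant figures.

0.717

k = ln 2 / 10.1 = 0.06863 hr⁻¹
f_n = 1 − e^(−nkτ) = 1 − e^(−2 × 0.06863 × 9.20) = 1 − e^(−1.263) = 1 − 0.2829 ≈ 0.717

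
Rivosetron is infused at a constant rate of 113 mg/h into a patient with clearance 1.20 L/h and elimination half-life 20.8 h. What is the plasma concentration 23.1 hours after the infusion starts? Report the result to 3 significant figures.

50.6 µg/mL

Css = rate / CL = 113 / 1.20 = 94.17 µg/mL
k = ln 2 / 20.8 = 0.03332 h⁻¹
C(t) = Css (1 − e^(−kt)) = 94.17 × (1 − e^(−0.7698)) = 94.17 × 0.5369 ≈ 50.6 µg/mL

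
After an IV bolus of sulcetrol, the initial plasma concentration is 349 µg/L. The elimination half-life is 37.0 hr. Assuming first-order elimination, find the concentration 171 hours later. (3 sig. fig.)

14.2 µg/L

k = ln 2 / 37.0 = 0.01873 hr⁻¹
171 hr is 4.622 half-lives, so C = 349 × (1/2)^4.622 = 349 × 0.04062 ≈ 14.2 µg/L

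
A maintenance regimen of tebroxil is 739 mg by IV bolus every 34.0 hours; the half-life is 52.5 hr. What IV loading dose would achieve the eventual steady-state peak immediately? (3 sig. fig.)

k = ln 2 / 52.5 = 0.01320 hr⁻¹
Accumulation ratio R = 1 / (1 − e^(−kτ)) = 1 / (1 − e^(−0.01320×34.0)) = 1 / (1 − 0.6383) = 2.765
Loading dose = maintenance dose × R = 739 × 2.765 ≈ 2040 mg

2040 mg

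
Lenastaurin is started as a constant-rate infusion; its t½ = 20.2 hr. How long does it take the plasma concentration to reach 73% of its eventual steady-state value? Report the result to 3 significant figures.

k = ln 2 / 20.2 = 0.03431 hr⁻¹
f = 1 − e^(−kt)  ⇒  t = −ln(1 − f) / k
t = −ln(1 − 0.73) / 0.03431 = 1.309 / 0.03431 ≈ 38.2 hours

38.2 hours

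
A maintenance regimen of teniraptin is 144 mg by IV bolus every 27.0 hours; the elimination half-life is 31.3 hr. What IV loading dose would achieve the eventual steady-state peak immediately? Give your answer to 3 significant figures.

320 mg

k = ln 2 / 31.3 = 0.02215 hr⁻¹
Accumulation ratio R = 1 / (1 − e^(−kτ)) = 1 / (1 − e^(−0.02215×27.0)) = 1 / (1 − 0.5500) = 2.222
Loading dose = maintenance dose × R = 144 × 2.222 ≈ 320 mg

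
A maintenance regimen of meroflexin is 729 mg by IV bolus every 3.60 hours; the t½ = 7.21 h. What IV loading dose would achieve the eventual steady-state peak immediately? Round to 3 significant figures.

k = ln 2 / 7.21 = 0.09614 h⁻¹
Accumulation ratio R = 1 / (1 − e^(−kτ)) = 1 / (1 − e^(−0.09614×3.60)) = 1 / (1 − 0.7074) = 3.418
Loading dose = maintenance dose × R = 729 × 3.418 ≈ 2490 mg

2490 mg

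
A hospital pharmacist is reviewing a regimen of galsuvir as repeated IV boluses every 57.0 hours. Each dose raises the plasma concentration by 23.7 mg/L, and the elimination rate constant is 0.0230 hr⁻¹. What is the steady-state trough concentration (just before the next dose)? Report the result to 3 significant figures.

Fraction remaining after one interval: e^(−kτ) = e^(−0.02300 × 57.0) = 0.2696
R = 1 / (1 − 0.2696) = 1.369
Css,max = 23.7 × 1.369 = 32.45 mg/L
Css,min = Css,max × e^(−kτ) = 32.45 × 0.2696 ≈ 8.75 mg/L

8.75 mg/L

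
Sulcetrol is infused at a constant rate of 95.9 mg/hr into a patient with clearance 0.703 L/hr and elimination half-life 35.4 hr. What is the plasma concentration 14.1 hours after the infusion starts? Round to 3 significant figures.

32.9 mg/L

Css = rate / CL = 95.9 / 0.703 = 136.4 mg/L
k = ln 2 / 35.4 = 0.01958 hr⁻¹
C(t) = Css (1 − e^(−kt)) = 136.4 × (1 − e^(−0.2761)) = 136.4 × 0.2413 ≈ 32.9 mg/L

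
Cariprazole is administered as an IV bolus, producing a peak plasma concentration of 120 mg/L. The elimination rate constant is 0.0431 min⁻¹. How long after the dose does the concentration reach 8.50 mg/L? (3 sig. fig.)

61.4 minutes

C(t) = C₀ e^(−kt)  ⇒  t = ln(C₀/C) / k
t = ln(120/8.50) / 0.04310 = 2.647 / 0.04310 ≈ 61.4 minutes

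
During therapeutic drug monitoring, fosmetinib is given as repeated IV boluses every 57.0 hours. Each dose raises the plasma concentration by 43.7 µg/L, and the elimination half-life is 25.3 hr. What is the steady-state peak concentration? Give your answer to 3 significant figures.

55.3 µg/L

k = ln 2 / 25.3 = 0.02740 hr⁻¹
Fraction remaining after one interval: e^(−kτ) = e^(−0.02740 × 57.0) = 0.2098
R = 1 / (1 − 0.2098) = 1.265
Css,max = 43.7 × 1.265 ≈ 55.3 µg/L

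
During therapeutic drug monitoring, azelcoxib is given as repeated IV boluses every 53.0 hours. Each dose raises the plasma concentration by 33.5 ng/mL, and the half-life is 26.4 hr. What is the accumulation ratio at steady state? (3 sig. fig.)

1.33

k = ln 2 / 26.4 = 0.02626 hr⁻¹
Fraction remaining after one interval: e^(−kτ) = e^(−0.02626 × 53.0) = 0.2487
R = 1 / (1 − 0.2487) = 1 / 0.7513 ≈ 1.33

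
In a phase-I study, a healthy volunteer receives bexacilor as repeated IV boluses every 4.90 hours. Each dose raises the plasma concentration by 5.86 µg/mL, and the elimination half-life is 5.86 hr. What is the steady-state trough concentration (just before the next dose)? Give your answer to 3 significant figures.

7.46 µg/mL

k = ln 2 / 5.86 = 0.1183 hr⁻¹
Fraction remaining after one interval: e^(−kτ) = e^(−0.1183 × 4.90) = 0.5601
R = 1 / (1 − 0.5601) = 2.273
Css,max = 5.86 × 2.273 = 13.32 µg/mL
Css,min = Css,max × e^(−kτ) = 13.32 × 0.5601 ≈ 7.46 µg/mL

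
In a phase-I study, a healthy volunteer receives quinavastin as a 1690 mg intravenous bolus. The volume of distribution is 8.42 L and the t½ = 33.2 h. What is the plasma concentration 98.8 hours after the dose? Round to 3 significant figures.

C₀ = dose / V = 1690 / 8.42 = 200.7 mg/L
k = ln 2 / 33.2 = 0.02088 h⁻¹
C(t) = C₀ e^(−kt) = 200.7 × e^(−0.02088 × 98.8) = 200.7 × e^(−2.063) = 200.7 × 0.1271 ≈ 25.5 mg/L

25.5 mg/L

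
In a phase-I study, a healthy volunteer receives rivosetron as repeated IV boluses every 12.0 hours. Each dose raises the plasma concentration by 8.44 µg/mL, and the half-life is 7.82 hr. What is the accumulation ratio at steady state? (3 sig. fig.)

k = ln 2 / 7.82 = 0.08864 hr⁻¹
Fraction remaining after one interval: e^(−kτ) = e^(−0.08864 × 12.0) = 0.3452
R = 1 / (1 − 0.3452) = 1 / 0.6548 ≈ 1.53

1.53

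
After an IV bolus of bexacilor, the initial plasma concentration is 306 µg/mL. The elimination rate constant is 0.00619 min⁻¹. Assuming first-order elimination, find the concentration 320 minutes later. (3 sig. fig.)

42.2 µg/mL

C(t) = C₀ e^(−kt) = 306 × e^(−0.006190 × 320) = 306 × e^(−1.981) = 306 × 0.1380 ≈ 42.2 µg/mL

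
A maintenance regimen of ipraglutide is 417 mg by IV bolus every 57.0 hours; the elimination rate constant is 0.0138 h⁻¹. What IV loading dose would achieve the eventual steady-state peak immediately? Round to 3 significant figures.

766 mg

Accumulation ratio R = 1 / (1 − e^(−kτ)) = 1 / (1 − e^(−0.01380×57.0)) = 1 / (1 − 0.4554) = 1.836
Loading dose = maintenance dose × R = 417 × 1.836 ≈ 766 mg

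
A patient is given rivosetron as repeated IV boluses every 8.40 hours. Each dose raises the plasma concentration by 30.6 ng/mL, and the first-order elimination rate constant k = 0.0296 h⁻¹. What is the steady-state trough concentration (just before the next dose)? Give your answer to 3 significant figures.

Fraction remaining after one interval: e^(−kτ) = e^(−0.02960 × 8.40) = 0.7799
R = 1 / (1 − 0.7799) = 4.543
Css,max = 30.6 × 4.543 = 139.0 ng/mL
Css,min = Css,max × e^(−kτ) = 139.0 × 0.7799 ≈ 108 ng/mL

108 ng/mL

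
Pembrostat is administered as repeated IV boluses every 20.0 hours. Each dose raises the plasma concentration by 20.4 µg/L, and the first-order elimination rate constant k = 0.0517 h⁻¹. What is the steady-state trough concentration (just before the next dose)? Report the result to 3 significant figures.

11.3 µg/L

Fraction remaining after one interval: e^(−kτ) = e^(−0.05170 × 20.0) = 0.3556
R = 1 / (1 − 0.3556) = 1.552
Css,max = 20.4 × 1.552 = 31.66 µg/L
Css,min = Css,max × e^(−kτ) = 31.66 × 0.3556 ≈ 11.3 µg/L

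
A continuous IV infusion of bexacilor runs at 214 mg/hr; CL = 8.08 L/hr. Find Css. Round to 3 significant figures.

Css = infusion rate / CL = 214 / 8.08 ≈ 26.5 mg/L

26.5 mg/L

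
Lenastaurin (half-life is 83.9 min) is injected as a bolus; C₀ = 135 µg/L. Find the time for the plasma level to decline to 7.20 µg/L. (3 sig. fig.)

k = ln 2 / 83.9 = 0.008262 min⁻¹
C(t) = C₀ e^(−kt)  ⇒  t = ln(C₀/C) / k
t = ln(135/7.20) / 0.008262 = 2.931 / 0.008262 ≈ 355 minutes

355 minutes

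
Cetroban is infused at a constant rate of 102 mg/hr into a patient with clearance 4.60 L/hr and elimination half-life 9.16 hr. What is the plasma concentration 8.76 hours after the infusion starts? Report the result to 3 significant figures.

Css = rate / CL = 102 / 4.60 = 22.17 µg/mL
k = ln 2 / 9.16 = 0.07567 hr⁻¹
C(t) = Css (1 − e^(−kt)) = 22.17 × (1 − e^(−0.6629)) = 22.17 × 0.4846 ≈ 10.7 µg/mL

10.7 µg/mL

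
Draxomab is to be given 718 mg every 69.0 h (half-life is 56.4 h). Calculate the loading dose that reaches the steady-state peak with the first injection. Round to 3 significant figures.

1260 mg

k = ln 2 / 56.4 = 0.01229 h⁻¹
Accumulation ratio R = 1 / (1 − e^(−kτ)) = 1 / (1 − e^(−0.01229×69.0)) = 1 / (1 − 0.4283) = 1.749
Loading dose = maintenance dose × R = 718 × 1.749 ≈ 1260 mg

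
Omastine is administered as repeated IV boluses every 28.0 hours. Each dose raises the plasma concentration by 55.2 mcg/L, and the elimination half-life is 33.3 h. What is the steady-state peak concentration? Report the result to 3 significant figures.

k = ln 2 / 33.3 = 0.02082 h⁻¹
Fraction remaining after one interval: e^(−kτ) = e^(−0.02082 × 28.0) = 0.5583
R = 1 / (1 − 0.5583) = 2.264
Css,max = 55.2 × 2.264 ≈ 125 mcg/L

125 mcg/L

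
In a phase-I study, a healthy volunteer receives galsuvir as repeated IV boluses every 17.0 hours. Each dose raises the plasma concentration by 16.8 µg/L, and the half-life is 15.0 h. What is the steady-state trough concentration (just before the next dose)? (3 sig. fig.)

k = ln 2 / 15.0 = 0.04621 h⁻¹
Fraction remaining after one interval: e^(−kτ) = e^(−0.04621 × 17.0) = 0.4559
R = 1 / (1 − 0.4559) = 1.838
Css,max = 16.8 × 1.838 = 30.87 µg/L
Css,min = Css,max × e^(−kτ) = 30.87 × 0.4559 ≈ 14.1 µg/L

14.1 µg/L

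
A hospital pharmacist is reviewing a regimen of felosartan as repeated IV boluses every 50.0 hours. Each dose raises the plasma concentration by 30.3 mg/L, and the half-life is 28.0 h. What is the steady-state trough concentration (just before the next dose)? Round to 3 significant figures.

12.4 mg/L

k = ln 2 / 28.0 = 0.02476 h⁻¹
Fraction remaining after one interval: e^(−kτ) = e^(−0.02476 × 50.0) = 0.2900
R = 1 / (1 − 0.2900) = 1.409
Css,max = 30.3 × 1.409 = 42.68 mg/L
Css,min = Css,max × e^(−kτ) = 42.68 × 0.2900 ≈ 12.4 mg/L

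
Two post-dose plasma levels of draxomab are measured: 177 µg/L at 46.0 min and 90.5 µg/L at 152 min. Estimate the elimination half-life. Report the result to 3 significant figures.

110 minutes

k = ln(C₁/C₂) / (t₂ − t₁) = ln(177/90.5) / (152 − 46.0)
  = 0.6708 / 106.0 = 0.006328 min⁻¹
t½ = ln 2 / k = ln 2 / 0.006328 ≈ 110 minutes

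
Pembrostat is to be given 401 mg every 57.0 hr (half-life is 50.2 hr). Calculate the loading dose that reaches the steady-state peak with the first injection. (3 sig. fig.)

736 mg

k = ln 2 / 50.2 = 0.01381 hr⁻¹
Accumulation ratio R = 1 / (1 − e^(−kτ)) = 1 / (1 − e^(−0.01381×57.0)) = 1 / (1 − 0.4552) = 1.836
Loading dose = maintenance dose × R = 401 × 1.836 ≈ 736 mg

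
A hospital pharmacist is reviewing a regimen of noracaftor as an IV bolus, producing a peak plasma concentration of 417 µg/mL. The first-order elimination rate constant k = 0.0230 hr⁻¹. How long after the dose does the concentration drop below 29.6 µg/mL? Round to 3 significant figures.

C(t) = C₀ e^(−kt)  ⇒  t = ln(C₀/C) / k
t = ln(417/29.6) / 0.02300 = 2.645 / 0.02300 ≈ 115 hours

115 hours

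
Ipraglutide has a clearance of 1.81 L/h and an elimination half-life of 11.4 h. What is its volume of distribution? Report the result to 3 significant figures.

29.8 L

k = ln 2 / t½ = ln 2 / 11.4 = 0.06080 h⁻¹
V = CL / k = 1.81 / 0.06080 ≈ 29.8 L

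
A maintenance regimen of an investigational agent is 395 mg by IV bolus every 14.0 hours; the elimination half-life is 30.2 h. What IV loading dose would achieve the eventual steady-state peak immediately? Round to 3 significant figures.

k = ln 2 / 30.2 = 0.02295 h⁻¹
Accumulation ratio R = 1 / (1 − e^(−kτ)) = 1 / (1 − e^(−0.02295×14.0)) = 1 / (1 − 0.7252) = 3.639
Loading dose = maintenance dose × R = 395 × 3.639 ≈ 1440 mg

1440 mg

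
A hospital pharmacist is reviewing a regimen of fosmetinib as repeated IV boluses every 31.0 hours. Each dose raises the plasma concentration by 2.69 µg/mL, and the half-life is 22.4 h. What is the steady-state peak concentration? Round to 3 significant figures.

k = ln 2 / 22.4 = 0.03094 h⁻¹
Fraction remaining after one interval: e^(−kτ) = e^(−0.03094 × 31.0) = 0.3832
R = 1 / (1 − 0.3832) = 1.621
Css,max = 2.69 × 1.621 ≈ 4.36 µg/mL

4.36 µg/mL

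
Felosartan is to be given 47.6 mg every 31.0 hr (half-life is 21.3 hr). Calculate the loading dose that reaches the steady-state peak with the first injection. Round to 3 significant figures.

k = ln 2 / 21.3 = 0.03254 hr⁻¹
Accumulation ratio R = 1 / (1 − e^(−kτ)) = 1 / (1 − e^(−0.03254×31.0)) = 1 / (1 − 0.3647) = 1.574
Loading dose = maintenance dose × R = 47.6 × 1.574 ≈ 74.9 mg

74.9 mg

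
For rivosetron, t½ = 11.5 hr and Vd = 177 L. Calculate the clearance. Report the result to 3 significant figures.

10.7 L/hr

k = ln 2 / t½ = ln 2 / 11.5 = 0.06027 hr⁻¹
CL = k · V = 0.06027 × 177 ≈ 10.7 L/hr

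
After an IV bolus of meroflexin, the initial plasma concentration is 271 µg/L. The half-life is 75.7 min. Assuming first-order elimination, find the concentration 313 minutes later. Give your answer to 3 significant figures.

15.4 µg/L

k = ln 2 / 75.7 = 0.009157 min⁻¹
C(t) = C₀ e^(−kt) = 271 × e^(−0.009157 × 313) = 271 × e^(−2.866) = 271 × 0.05693 ≈ 15.4 µg/L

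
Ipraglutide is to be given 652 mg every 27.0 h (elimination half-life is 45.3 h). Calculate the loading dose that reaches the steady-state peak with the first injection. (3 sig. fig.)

1930 mg

k = ln 2 / 45.3 = 0.01530 h⁻¹
Accumulation ratio R = 1 / (1 − e^(−kτ)) = 1 / (1 − e^(−0.01530×27.0)) = 1 / (1 − 0.6616) = 2.955
Loading dose = maintenance dose × R = 652 × 2.955 ≈ 1930 mg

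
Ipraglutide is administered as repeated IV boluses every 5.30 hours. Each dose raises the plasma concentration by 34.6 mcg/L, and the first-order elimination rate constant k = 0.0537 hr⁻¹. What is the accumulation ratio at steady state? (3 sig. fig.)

Fraction remaining after one interval: e^(−kτ) = e^(−0.05370 × 5.30) = 0.7523
R = 1 / (1 − 0.7523) = 1 / 0.2477 ≈ 4.04

4.04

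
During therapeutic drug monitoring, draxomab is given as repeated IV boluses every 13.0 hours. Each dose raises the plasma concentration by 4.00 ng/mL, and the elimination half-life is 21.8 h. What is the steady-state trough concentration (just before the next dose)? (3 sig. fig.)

k = ln 2 / 21.8 = 0.03180 h⁻¹
Fraction remaining after one interval: e^(−kτ) = e^(−0.03180 × 13.0) = 0.6614
R = 1 / (1 − 0.6614) = 2.954
Css,max = 4.00 × 2.954 = 11.81 ng/mL
Css,min = Css,max × e^(−kτ) = 11.81 × 0.6614 ≈ 7.81 ng/mL

7.81 ng/mL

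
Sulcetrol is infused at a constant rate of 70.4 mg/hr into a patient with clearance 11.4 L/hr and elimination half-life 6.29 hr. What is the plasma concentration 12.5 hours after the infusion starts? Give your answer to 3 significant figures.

4.62 mg/L

Css = rate / CL = 70.4 / 11.4 = 6.175 mg/L
k = ln 2 / 6.29 = 0.1102 hr⁻¹
C(t) = Css (1 − e^(−kt)) = 6.175 × (1 − e^(−1.377)) = 6.175 × 0.7478 ≈ 4.62 mg/L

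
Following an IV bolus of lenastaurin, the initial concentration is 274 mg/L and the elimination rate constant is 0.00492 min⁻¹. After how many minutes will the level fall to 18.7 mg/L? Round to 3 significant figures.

C(t) = C₀ e^(−kt)  ⇒  t = ln(C₀/C) / k
t = ln(274/18.7) / 0.004920 = 2.685 / 0.004920 ≈ 546 minutes

546 minutes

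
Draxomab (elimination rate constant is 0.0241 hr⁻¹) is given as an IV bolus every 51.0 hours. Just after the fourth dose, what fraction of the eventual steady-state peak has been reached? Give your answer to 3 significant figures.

0.993

f_n = 1 − e^(−nkτ) = 1 − e^(−4 × 0.02410 × 51.0) = 1 − e^(−4.916) = 1 − 0.007325 ≈ 0.993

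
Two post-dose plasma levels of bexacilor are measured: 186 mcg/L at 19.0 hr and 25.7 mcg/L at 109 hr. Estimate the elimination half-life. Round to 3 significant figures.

k = ln(C₁/C₂) / (t₂ − t₁) = ln(186/25.7) / (109 − 19.0)
  = 1.979 / 90.00 = 0.02199 hr⁻¹
t½ = ln 2 / k = ln 2 / 0.02199 ≈ 31.5 hours

31.5 hours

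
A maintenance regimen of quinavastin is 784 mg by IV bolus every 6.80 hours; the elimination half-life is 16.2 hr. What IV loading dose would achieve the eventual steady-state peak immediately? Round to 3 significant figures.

k = ln 2 / 16.2 = 0.04279 hr⁻¹
Accumulation ratio R = 1 / (1 − e^(−kτ)) = 1 / (1 − e^(−0.04279×6.80)) = 1 / (1 − 0.7476) = 3.961
Loading dose = maintenance dose × R = 784 × 3.961 ≈ 3110 mg

3110 mg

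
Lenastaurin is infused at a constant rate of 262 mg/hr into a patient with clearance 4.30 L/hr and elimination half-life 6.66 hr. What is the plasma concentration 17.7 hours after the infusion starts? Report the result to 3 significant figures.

51.3 µg/mL

Css = rate / CL = 262 / 4.30 = 60.93 µg/mL
k = ln 2 / 6.66 = 0.1041 hr⁻¹
C(t) = Css (1 − e^(−kt)) = 60.93 × (1 − e^(−1.842)) = 60.93 × 0.8415 ≈ 51.3 µg/mL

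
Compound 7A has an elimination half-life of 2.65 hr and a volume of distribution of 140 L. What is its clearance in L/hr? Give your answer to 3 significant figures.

36.6 L/hr

k = ln 2 / t½ = ln 2 / 2.65 = 0.2616 hr⁻¹
CL = k · V = 0.2616 × 140 ≈ 36.6 L/hr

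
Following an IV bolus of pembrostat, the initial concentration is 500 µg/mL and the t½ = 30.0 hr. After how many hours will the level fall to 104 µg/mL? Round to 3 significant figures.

k = ln 2 / 30.0 = 0.02310 hr⁻¹
C(t) = C₀ e^(−kt)  ⇒  t = ln(C₀/C) / k
t = ln(500/104) / 0.02310 = 1.570 / 0.02310 ≈ 68.0 hours

68.0 hours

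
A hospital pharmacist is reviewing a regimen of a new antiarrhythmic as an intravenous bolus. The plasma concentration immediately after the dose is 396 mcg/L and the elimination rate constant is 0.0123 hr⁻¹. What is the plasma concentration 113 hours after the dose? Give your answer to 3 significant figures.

98.6 mcg/L

C(t) = C₀ e^(−kt) = 396 × e^(−0.01230 × 113) = 396 × e^(−1.390) = 396 × 0.2491 ≈ 98.6 mcg/L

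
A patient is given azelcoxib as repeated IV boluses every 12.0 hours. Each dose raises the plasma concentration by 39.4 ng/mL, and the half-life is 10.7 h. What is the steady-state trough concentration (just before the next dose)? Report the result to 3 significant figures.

33.5 ng/mL

k = ln 2 / 10.7 = 0.06478 h⁻¹
Fraction remaining after one interval: e^(−kτ) = e^(−0.06478 × 12.0) = 0.4596
R = 1 / (1 − 0.4596) = 1.851
Css,max = 39.4 × 1.851 = 72.91 ng/mL
Css,min = Css,max × e^(−kτ) = 72.91 × 0.4596 ≈ 33.5 ng/mL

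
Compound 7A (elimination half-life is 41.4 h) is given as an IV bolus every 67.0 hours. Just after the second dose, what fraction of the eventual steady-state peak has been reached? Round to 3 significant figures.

0.894

k = ln 2 / 41.4 = 0.01674 h⁻¹
f_n = 1 − e^(−nkτ) = 1 − e^(−2 × 0.01674 × 67.0) = 1 − e^(−2.244) = 1 − 0.1061 ≈ 0.894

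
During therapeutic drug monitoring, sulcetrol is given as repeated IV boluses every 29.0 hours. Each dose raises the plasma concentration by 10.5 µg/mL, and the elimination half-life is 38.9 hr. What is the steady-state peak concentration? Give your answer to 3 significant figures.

26.0 µg/mL

k = ln 2 / 38.9 = 0.01782 hr⁻¹
Fraction remaining after one interval: e^(−kτ) = e^(−0.01782 × 29.0) = 0.5965
R = 1 / (1 − 0.5965) = 2.478
Css,max = 10.5 × 2.478 ≈ 26.0 µg/mL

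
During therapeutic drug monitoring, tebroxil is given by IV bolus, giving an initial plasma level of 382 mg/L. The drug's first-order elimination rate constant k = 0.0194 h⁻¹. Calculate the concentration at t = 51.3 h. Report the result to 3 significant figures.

C(t) = C₀ e^(−kt) = 382 × e^(−0.01940 × 51.3) = 382 × e^(−0.9952) = 382 × 0.3696 ≈ 141 mg/L

141 mg/L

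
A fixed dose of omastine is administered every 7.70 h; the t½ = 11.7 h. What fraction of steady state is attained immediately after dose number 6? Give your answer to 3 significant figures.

0.935

k = ln 2 / 11.7 = 0.05924 h⁻¹
f_n = 1 − e^(−nkτ) = 1 − e^(−6 × 0.05924 × 7.70) = 1 − e^(−2.737) = 1 − 0.06476 ≈ 0.935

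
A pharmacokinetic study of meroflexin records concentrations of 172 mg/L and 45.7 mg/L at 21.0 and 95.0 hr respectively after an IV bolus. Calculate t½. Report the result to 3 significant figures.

38.7 hours

k = ln(C₁/C₂) / (t₂ − t₁) = ln(172/45.7) / (95.0 − 21.0)
  = 1.325 / 74.00 = 0.01791 hr⁻¹
t½ = ln 2 / k = ln 2 / 0.01791 ≈ 38.7 hours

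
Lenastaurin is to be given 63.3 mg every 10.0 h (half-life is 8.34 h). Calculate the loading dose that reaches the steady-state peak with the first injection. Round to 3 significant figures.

112 mg

k = ln 2 / 8.34 = 0.08311 h⁻¹
Accumulation ratio R = 1 / (1 − e^(−kτ)) = 1 / (1 − e^(−0.08311×10.0)) = 1 / (1 − 0.4356) = 1.772
Loading dose = maintenance dose × R = 63.3 × 1.772 ≈ 112 mg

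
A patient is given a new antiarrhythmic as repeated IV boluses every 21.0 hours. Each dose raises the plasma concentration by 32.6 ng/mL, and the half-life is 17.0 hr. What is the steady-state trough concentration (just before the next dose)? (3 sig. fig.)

k = ln 2 / 17.0 = 0.04077 hr⁻¹
Fraction remaining after one interval: e^(−kτ) = e^(−0.04077 × 21.0) = 0.4248
R = 1 / (1 − 0.4248) = 1.738
Css,max = 32.6 × 1.738 = 56.67 ng/mL
Css,min = Css,max × e^(−kτ) = 56.67 × 0.4248 ≈ 24.1 ng/mL

24.1 ng/mL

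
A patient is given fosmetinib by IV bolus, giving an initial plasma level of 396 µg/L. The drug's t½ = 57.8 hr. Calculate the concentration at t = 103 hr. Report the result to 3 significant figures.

115 µg/L

k = ln 2 / 57.8 = 0.01199 hr⁻¹
C(t) = C₀ e^(−kt) = 396 × e^(−0.01199 × 103) = 396 × e^(−1.235) = 396 × 0.2908 ≈ 115 µg/L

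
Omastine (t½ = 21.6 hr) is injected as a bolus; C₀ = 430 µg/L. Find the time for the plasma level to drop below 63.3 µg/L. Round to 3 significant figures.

k = ln 2 / 21.6 = 0.03209 hr⁻¹
C(t) = C₀ e^(−kt)  ⇒  t = ln(C₀/C) / k
t = ln(430/63.3) / 0.03209 = 1.916 / 0.03209 ≈ 59.7 hours

59.7 hours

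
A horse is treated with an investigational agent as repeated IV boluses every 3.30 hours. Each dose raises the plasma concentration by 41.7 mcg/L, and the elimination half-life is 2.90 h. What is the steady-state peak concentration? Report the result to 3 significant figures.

76.4 mcg/L

k = ln 2 / 2.90 = 0.2390 h⁻¹
Fraction remaining after one interval: e^(−kτ) = e^(−0.2390 × 3.30) = 0.4544
R = 1 / (1 − 0.4544) = 1.833
Css,max = 41.7 × 1.833 ≈ 76.4 mcg/L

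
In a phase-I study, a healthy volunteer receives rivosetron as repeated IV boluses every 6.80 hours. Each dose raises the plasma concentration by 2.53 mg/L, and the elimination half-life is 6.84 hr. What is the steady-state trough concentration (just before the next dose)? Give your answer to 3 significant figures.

2.55 mg/L

k = ln 2 / 6.84 = 0.1013 hr⁻¹
Fraction remaining after one interval: e^(−kτ) = e^(−0.1013 × 6.80) = 0.5020
R = 1 / (1 − 0.5020) = 2.008
Css,max = 2.53 × 2.008 = 5.081 mg/L
Css,min = Css,max × e^(−kτ) = 5.081 × 0.5020 ≈ 2.55 mg/L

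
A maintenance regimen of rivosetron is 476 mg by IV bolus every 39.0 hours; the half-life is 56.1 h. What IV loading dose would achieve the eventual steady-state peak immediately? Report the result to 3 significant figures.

k = ln 2 / 56.1 = 0.01236 h⁻¹
Accumulation ratio R = 1 / (1 − e^(−kτ)) = 1 / (1 − e^(−0.01236×39.0)) = 1 / (1 − 0.6176) = 2.615
Loading dose = maintenance dose × R = 476 × 2.615 ≈ 1240 mg

1240 mg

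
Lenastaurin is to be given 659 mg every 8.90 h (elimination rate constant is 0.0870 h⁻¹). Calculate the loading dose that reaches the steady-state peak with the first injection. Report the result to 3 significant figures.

Accumulation ratio R = 1 / (1 − e^(−kτ)) = 1 / (1 − e^(−0.08700×8.90)) = 1 / (1 − 0.4610) = 1.855
Loading dose = maintenance dose × R = 659 × 1.855 ≈ 1220 mg

1220 mg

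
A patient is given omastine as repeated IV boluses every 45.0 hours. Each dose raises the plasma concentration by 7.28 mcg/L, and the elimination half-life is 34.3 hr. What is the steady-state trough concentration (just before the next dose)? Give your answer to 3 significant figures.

4.91 mcg/L

k = ln 2 / 34.3 = 0.02021 hr⁻¹
Fraction remaining after one interval: e^(−kτ) = e^(−0.02021 × 45.0) = 0.4028
R = 1 / (1 − 0.4028) = 1.674
Css,max = 7.28 × 1.674 = 12.19 mcg/L
Css,min = Css,max × e^(−kτ) = 12.19 × 0.4028 ≈ 4.91 mcg/L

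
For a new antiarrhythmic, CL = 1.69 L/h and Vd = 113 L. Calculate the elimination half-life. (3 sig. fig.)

46.3 hours

k = CL / V = 1.69 / 113 = 0.01496 h⁻¹
t½ = ln 2 / k = ln 2 / 0.01496 ≈ 46.3 hours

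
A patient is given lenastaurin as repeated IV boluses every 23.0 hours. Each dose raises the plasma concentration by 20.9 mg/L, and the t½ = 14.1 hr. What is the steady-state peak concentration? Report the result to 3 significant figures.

30.9 mg/L

k = ln 2 / 14.1 = 0.04916 hr⁻¹
Fraction remaining after one interval: e^(−kτ) = e^(−0.04916 × 23.0) = 0.3228
R = 1 / (1 − 0.3228) = 1.477
Css,max = 20.9 × 1.477 ≈ 30.9 mg/L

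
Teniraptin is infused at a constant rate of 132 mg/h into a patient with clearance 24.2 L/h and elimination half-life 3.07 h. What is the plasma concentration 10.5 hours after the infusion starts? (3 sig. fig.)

4.95 µg/mL

Css = rate / CL = 132 / 24.2 = 5.455 µg/mL
k = ln 2 / 3.07 = 0.2258 h⁻¹
C(t) = Css (1 − e^(−kt)) = 5.455 × (1 − e^(−2.371)) = 5.455 × 0.9066 ≈ 4.95 µg/mL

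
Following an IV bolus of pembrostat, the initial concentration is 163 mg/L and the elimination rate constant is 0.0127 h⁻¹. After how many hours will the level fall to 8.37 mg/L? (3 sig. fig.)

234 hours

C(t) = C₀ e^(−kt)  ⇒  t = ln(C₀/C) / k
t = ln(163/8.37) / 0.01270 = 2.969 / 0.01270 ≈ 234 hours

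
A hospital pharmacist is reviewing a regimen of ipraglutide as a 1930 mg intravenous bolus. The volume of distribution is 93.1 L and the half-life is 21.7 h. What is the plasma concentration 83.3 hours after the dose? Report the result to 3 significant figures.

1.45 µg/mL

C₀ = dose / V = 1930 / 93.1 = 20.73 µg/mL
k = ln 2 / 21.7 = 0.03194 h⁻¹
C(t) = C₀ e^(−kt) = 20.73 × e^(−0.03194 × 83.3) = 20.73 × e^(−2.661) = 20.73 × 0.06989 ≈ 1.45 µg/mL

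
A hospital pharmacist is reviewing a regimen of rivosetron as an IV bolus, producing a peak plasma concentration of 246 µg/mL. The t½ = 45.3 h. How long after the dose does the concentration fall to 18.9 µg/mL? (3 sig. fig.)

168 hours

k = ln 2 / 45.3 = 0.01530 h⁻¹
C(t) = C₀ e^(−kt)  ⇒  t = ln(C₀/C) / k
t = ln(246/18.9) / 0.01530 = 2.566 / 0.01530 ≈ 168 hours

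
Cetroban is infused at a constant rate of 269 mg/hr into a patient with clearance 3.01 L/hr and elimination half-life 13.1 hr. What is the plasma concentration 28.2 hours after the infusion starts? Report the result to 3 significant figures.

69.3 mg/L

Css = rate / CL = 269 / 3.01 = 89.37 mg/L
k = ln 2 / 13.1 = 0.05291 hr⁻¹
C(t) = Css (1 − e^(−kt)) = 89.37 × (1 − e^(−1.492)) = 89.37 × 0.7751 ≈ 69.3 mg/L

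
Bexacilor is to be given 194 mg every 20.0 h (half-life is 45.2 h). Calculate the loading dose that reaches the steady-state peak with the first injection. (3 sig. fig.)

k = ln 2 / 45.2 = 0.01534 h⁻¹
Accumulation ratio R = 1 / (1 − e^(−kτ)) = 1 / (1 − e^(−0.01534×20.0)) = 1 / (1 − 0.7359) = 3.786
Loading dose = maintenance dose × R = 194 × 3.786 ≈ 734 mg

734 mg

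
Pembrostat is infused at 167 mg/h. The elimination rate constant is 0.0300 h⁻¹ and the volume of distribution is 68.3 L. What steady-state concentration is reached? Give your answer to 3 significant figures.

81.5 µg/mL

CL = k · V = 0.0300 × 68.3 = 2.049 L/h
Css = rate / CL = 167 / 2.049 ≈ 81.5 µg/mL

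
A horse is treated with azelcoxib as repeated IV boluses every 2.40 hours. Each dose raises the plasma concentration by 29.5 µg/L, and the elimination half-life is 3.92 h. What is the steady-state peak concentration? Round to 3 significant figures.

k = ln 2 / 3.92 = 0.1768 h⁻¹
Fraction remaining after one interval: e^(−kτ) = e^(−0.1768 × 2.40) = 0.6542
R = 1 / (1 − 0.6542) = 2.892
Css,max = 29.5 × 2.892 ≈ 85.3 µg/L

85.3 µg/L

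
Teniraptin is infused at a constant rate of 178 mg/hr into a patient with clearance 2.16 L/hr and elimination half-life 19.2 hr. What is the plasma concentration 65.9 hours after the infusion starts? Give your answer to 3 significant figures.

Css = rate / CL = 178 / 2.16 = 82.41 mg/L
k = ln 2 / 19.2 = 0.03610 hr⁻¹
C(t) = Css (1 − e^(−kt)) = 82.41 × (1 − e^(−2.379)) = 82.41 × 0.9074 ≈ 74.8 mg/L

74.8 mg/L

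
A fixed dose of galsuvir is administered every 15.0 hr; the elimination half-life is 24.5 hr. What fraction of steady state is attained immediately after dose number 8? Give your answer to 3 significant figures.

k = ln 2 / 24.5 = 0.02829 hr⁻¹
f_n = 1 − e^(−nkτ) = 1 − e^(−8 × 0.02829 × 15.0) = 1 − e^(−3.395) = 1 − 0.03354 ≈ 0.966

0.966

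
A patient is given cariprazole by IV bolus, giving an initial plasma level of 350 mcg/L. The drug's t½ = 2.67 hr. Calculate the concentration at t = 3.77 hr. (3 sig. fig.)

132 mcg/L

k = ln 2 / 2.67 = 0.2596 hr⁻¹
3.77 hr is 1.412 half-lives, so C = 350 × (1/2)^1.412 = 350 × 0.3758 ≈ 132 mcg/L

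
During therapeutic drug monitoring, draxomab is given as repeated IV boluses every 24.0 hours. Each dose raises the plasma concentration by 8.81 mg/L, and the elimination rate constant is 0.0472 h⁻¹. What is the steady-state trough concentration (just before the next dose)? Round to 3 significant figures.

Fraction remaining after one interval: e^(−kτ) = e^(−0.04720 × 24.0) = 0.3221
R = 1 / (1 − 0.3221) = 1.475
Css,max = 8.81 × 1.475 = 13.00 mg/L
Css,min = Css,max × e^(−kτ) = 13.00 × 0.3221 ≈ 4.19 mg/L

4.19 mg/L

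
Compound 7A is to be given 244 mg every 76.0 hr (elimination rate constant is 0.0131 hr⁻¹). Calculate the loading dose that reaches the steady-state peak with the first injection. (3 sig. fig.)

Accumulation ratio R = 1 / (1 − e^(−kτ)) = 1 / (1 − e^(−0.01310×76.0)) = 1 / (1 − 0.3695) = 1.586
Loading dose = maintenance dose × R = 244 × 1.586 ≈ 387 mg

387 mg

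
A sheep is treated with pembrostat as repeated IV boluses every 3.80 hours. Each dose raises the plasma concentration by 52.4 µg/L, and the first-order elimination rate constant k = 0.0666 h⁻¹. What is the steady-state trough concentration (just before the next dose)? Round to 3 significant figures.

182 µg/L

Fraction remaining after one interval: e^(−kτ) = e^(−0.06660 × 3.80) = 0.7764
R = 1 / (1 − 0.7764) = 4.472
Css,max = 52.4 × 4.472 = 234.4 µg/L
Css,min = Css,max × e^(−kτ) = 234.4 × 0.7764 ≈ 182 µg/L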